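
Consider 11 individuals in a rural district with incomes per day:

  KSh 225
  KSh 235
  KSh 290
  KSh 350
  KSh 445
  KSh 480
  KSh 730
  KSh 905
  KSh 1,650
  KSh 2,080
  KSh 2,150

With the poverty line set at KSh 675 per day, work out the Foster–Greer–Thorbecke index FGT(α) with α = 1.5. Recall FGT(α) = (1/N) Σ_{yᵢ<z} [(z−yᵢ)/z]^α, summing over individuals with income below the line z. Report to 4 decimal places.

Below z: KSh 225, KSh 235, KSh 290, KSh 350, KSh 445, KSh 480 (q = 6 of N = 11).
Normalized shortfalls: (675−225)/675 = 0.6667; (675−235)/675 = 0.6519; (675−290)/675 = 0.5704; (675−350)/675 = 0.4815; (675−445)/675 = 0.3407; (675−480)/675 = 0.2889.
Raised to α = 1.5: 0.54433; 0.52629; 0.43076; 0.33409; 0.19890; 0.15527.
Sum = 2.189647; FGT(1.5) = 2.189647 / 11 = 0.1991.

0.1991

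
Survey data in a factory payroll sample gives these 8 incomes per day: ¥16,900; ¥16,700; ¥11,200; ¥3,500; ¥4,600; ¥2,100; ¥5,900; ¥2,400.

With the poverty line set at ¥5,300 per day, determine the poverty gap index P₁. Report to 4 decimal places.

Poor units: ¥2,100, ¥2,400, ¥3,500, ¥4,600 (q = 4 of N = 8).
Gap ratios (z−y)/z: (5300−2100)/5300 = 0.6038; (5300−2400)/5300 = 0.5472; (5300−3500)/5300 = 0.3396; (5300−4600)/5300 = 0.1321.
Sum of shortfalls = 1.622642; P₁ averages over all N: 1.622642 / 8 = 0.2028.

0.2028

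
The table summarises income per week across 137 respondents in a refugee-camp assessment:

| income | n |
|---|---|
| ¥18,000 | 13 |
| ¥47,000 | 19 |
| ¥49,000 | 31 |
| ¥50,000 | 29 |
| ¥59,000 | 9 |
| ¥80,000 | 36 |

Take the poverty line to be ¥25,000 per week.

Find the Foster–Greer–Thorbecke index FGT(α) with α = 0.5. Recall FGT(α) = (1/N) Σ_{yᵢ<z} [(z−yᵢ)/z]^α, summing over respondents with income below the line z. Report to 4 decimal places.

Below z: 13×¥18,000 (q = 13 of N = 137).
Gap ratios (z−y)/z: (25000−18000)/25000 = 0.2800 (×13).
Raised to α = 0.5: 0.52915 (×13).
Sum = 6.878953; FGT(0.5) = 6.878953 / 137 = 0.0502.

0.0502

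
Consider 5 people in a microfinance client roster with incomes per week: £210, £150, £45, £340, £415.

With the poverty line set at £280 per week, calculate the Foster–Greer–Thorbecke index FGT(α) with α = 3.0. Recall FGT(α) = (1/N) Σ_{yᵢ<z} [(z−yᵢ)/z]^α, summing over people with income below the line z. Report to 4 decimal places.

Incomes under z: £45, £150, £210 (q = 3 of N = 5).
Shortfall ratios: (280−45)/280 = 0.8393; (280−150)/280 = 0.4643; (280−210)/280 = 0.2500.
Raised to α = 3.0: 0.59119; 0.10008; 0.01562.
Sum = 0.706900; FGT(3.0) = 0.706900 / 5 = 0.1414.

0.1414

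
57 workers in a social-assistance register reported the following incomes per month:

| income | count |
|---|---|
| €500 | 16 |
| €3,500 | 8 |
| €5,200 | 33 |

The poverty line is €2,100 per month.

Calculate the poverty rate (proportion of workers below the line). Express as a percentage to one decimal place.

28.1%

16 of the 57 workers have income below €2,100.
H = 16/57 = 28.1%.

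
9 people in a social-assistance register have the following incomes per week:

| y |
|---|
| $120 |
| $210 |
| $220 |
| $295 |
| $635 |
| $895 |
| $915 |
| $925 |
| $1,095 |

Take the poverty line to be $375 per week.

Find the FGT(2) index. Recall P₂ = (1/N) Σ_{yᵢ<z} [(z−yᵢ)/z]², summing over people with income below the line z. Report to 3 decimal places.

Incomes under z: $120, $210, $220, $295 (q = 4 of N = 9).
Gap ratios (z−y)/z: (375−120)/375 = 0.6800; (375−210)/375 = 0.4400; (375−220)/375 = 0.4133; (375−295)/375 = 0.2133.
Squared: 0.4624; 0.1936; 0.1708; 0.0455.
Sum = 0.872356; P₂ = 0.872356 / 9 = 0.097.

0.097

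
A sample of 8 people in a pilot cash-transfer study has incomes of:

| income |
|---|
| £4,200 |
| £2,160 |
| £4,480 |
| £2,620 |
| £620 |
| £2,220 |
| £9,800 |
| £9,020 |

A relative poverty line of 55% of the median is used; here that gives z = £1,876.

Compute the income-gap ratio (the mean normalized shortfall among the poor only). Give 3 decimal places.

0.670

Incomes under z: £620 (q = 1 of N = 8).
Shortfall ratios (z−y)/z: 0.6695; sum = 0.669510.
I averages over the q = 1 poor units only: 0.669510 / 1 = 0.670.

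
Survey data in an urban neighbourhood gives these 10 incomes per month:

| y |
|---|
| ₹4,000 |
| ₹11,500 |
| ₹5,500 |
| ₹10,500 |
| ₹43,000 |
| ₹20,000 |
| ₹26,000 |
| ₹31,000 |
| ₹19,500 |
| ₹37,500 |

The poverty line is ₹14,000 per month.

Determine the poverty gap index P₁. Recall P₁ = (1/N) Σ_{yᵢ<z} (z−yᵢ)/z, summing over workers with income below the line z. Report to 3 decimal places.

Below z: ₹4,000, ₹5,500, ₹10,500, ₹11,500 (q = 4 of N = 10).
Shortfall ratios: (14000−4000)/14000 = 0.7143; (14000−5500)/14000 = 0.6071; (14000−10500)/14000 = 0.2500; (14000−11500)/14000 = 0.1786.
Σ = 1.750000. Dividing by the full population N = 10 gives P₁ = 0.175.

0.175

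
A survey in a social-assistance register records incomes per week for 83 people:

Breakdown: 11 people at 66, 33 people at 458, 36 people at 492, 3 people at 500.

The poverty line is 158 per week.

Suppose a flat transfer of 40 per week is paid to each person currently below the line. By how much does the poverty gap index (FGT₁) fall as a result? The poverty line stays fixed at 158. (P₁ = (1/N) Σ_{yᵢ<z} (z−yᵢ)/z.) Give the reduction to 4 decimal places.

Before: below the line — 11×66; poverty gap index (FGT₁) = 0.077169.
After the 40 transfer: below the line — 11×106; poverty gap index (FGT₁) = 0.043618.
Reduction = 0.077169 − 0.043618 = 0.0336.

0.0336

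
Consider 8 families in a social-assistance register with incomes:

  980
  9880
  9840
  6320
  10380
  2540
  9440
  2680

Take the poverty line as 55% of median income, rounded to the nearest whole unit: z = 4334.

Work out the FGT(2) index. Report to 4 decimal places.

0.1145

Incomes under z: 980, 2540, 2680 (q = 3 of N = 8).
Shortfall ratios: (4334−980)/4334 = 0.7739; (4334−2540)/4334 = 0.4139; (4334−2680)/4334 = 0.3816.
Squared: 0.5989; 0.1713; 0.1456.
Sum = 0.915879; P₂ = 0.915879 / 8 = 0.1145.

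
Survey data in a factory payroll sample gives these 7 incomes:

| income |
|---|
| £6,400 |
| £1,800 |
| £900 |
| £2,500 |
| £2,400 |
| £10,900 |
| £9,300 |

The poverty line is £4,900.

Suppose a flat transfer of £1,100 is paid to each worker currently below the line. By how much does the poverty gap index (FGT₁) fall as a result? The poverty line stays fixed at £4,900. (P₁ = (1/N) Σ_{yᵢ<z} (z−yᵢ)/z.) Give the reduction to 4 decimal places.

0.1283

Before: below the line — £900, £1,800, £2,400, £2,500; poverty gap index (FGT₁) = 0.349854.
After the £1,100 transfer: below the line — £2,000, £2,900, £3,500, £3,600; poverty gap index (FGT₁) = 0.221574.
Reduction = 0.349854 − 0.221574 = 0.1283.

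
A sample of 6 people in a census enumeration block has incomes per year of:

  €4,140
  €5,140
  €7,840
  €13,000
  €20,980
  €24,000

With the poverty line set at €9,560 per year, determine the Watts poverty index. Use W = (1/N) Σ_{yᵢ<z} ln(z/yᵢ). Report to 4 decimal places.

0.2760

Incomes under z: €4,140, €5,140, €7,840 (q = 3 of N = 6).
Log shortfalls: ln(9560/4140) = 0.8369; ln(9560/5140) = 0.6205; ln(9560/7840) = 0.1983.
W = 1.655775 / 6 = 0.2760.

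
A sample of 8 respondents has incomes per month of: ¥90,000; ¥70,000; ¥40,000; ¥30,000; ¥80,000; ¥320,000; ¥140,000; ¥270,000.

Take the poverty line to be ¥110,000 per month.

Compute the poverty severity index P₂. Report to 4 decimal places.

Below the line: ¥30,000, ¥40,000, ¥70,000, ¥80,000, ¥90,000 (q = 5 of N = 8).
Normalized shortfalls: (110000−30000)/110000 = 0.7273; (110000−40000)/110000 = 0.6364; (110000−70000)/110000 = 0.3636; (110000−80000)/110000 = 0.2727; (110000−90000)/110000 = 0.1818.
Squared: 0.5289; 0.4050; 0.1322; 0.0744; 0.0331.
Sum = 1.173554; P₂ = 1.173554 / 8 = 0.1467.

0.1467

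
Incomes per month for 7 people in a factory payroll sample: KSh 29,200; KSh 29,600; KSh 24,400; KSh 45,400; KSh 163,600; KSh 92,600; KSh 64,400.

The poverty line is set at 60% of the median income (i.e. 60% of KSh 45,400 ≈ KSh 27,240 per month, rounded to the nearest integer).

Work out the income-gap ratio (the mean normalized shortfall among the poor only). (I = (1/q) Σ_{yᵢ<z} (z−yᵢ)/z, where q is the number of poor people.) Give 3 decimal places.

Poor units: KSh 24,400 (q = 1 of N = 7).
Shortfall ratios (z−y)/z: 0.1043; sum = 0.104258.
The income-gap ratio divides by q (the poor only): 0.104258 / 1 = 0.104.

0.104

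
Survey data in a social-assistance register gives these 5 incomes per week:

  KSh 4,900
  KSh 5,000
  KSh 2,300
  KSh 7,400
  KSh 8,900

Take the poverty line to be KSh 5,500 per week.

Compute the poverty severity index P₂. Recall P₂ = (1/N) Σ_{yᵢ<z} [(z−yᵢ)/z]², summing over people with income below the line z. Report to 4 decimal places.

Poor units: KSh 2,300, KSh 4,900, KSh 5,000 (q = 3 of N = 5).
Relative gaps: (5500−2300)/5500 = 0.5818; (5500−4900)/5500 = 0.1091; (5500−5000)/5500 = 0.0909.
Squared: 0.3385; 0.0119; 0.0083.
Sum = 0.358678; P₂ = 0.358678 / 5 = 0.0717.

0.0717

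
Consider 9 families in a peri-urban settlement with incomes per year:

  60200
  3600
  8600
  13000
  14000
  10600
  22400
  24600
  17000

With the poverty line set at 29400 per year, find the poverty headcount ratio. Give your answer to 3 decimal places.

8 of the 9 families have income below 29400.
H = 8/9 = 0.889.

0.889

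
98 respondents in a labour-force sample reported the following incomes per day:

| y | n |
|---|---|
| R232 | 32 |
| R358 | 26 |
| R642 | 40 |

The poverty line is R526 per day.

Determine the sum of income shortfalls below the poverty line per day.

R13,776

Poor units: 32×R232, 26×R358 (q = 58 of N = 98).
Individual gaps: 32×(526−232) = 9408; 26×(526−358) = 4368.
Aggregate gap = R13,776.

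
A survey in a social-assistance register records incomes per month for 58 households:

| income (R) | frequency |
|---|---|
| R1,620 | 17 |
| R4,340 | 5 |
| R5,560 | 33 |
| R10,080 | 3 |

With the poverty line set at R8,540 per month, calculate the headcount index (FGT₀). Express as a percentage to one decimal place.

55 of the 58 households have income below R8,540.
H = 55/58 = 94.8%.

94.8%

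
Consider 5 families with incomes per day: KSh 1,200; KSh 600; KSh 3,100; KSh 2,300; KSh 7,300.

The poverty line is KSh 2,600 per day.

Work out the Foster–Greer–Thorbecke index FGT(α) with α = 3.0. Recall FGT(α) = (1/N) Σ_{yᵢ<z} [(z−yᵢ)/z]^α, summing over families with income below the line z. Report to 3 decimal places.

Below z: KSh 600, KSh 1,200, KSh 2,300 (q = 3 of N = 5).
Relative gaps: (2600−600)/2600 = 0.7692; (2600−1200)/2600 = 0.5385; (2600−2300)/2600 = 0.1154.
Raised to α = 3.0: 0.45517; 0.15612; 0.00154.
Sum = 0.612824; FGT(3.0) = 0.612824 / 5 = 0.123.

0.123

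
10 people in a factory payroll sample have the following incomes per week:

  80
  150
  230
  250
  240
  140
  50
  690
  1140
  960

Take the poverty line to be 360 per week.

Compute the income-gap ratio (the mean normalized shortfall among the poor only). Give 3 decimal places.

Below z: 50, 80, 140, 150, 230, 240, 250 (q = 7 of N = 10).
Relative gaps: 0.8611, 0.7778, 0.6111, 0.5833, 0.3611, 0.3333, 0.3056; sum = 3.833333.
I averages over the q = 7 poor units only: 3.833333 / 7 = 0.548.

0.548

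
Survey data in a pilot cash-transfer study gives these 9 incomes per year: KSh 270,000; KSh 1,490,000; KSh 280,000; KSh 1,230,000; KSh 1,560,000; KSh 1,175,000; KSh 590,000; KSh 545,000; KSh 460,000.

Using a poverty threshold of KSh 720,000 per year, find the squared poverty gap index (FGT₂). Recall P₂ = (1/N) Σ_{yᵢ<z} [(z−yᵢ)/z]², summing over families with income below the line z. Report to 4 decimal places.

Below z: KSh 270,000, KSh 280,000, KSh 460,000, KSh 545,000, KSh 590,000 (q = 5 of N = 9).
Shortfall ratios: (720000−270000)/720000 = 0.6250; (720000−280000)/720000 = 0.6111; (720000−460000)/720000 = 0.3611; (720000−545000)/720000 = 0.2431; (720000−590000)/720000 = 0.1806.
Squared: 0.3906; 0.3735; 0.1304; 0.0591; 0.0326.
Sum = 0.986159; P₂ = 0.986159 / 9 = 0.1096.

0.1096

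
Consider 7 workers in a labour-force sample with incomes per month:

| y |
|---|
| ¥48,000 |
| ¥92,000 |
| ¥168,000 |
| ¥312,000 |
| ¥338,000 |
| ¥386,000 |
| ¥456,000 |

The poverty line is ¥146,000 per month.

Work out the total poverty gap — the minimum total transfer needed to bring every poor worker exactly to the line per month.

Below the line: ¥48,000, ¥92,000 (q = 2 of N = 7).
Individual gaps: 146000−48000 = 98000; 146000−92000 = 54000.
Aggregate gap = ¥152,000.

¥152,000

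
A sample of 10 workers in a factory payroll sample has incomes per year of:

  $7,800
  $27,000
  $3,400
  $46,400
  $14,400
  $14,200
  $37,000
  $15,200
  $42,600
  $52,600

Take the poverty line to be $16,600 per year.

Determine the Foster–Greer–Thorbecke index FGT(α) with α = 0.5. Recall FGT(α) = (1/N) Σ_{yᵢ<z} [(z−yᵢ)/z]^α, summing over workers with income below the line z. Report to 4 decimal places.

Poor units: $3,400, $7,800, $14,200, $14,400, $15,200 (q = 5 of N = 10).
Normalized shortfalls: (16600−3400)/16600 = 0.7952; (16600−7800)/16600 = 0.5301; (16600−14200)/16600 = 0.1446; (16600−14400)/16600 = 0.1325; (16600−15200)/16600 = 0.0843.
Raised to α = 0.5: 0.89173; 0.72809; 0.38023; 0.36405; 0.29041.
Sum = 2.654513; FGT(0.5) = 2.654513 / 10 = 0.2655.

0.2655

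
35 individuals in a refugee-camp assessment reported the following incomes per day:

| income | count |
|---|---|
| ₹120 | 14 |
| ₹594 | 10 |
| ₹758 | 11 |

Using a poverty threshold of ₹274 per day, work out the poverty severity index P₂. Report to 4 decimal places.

Poor units: 14×₹120 (q = 14 of N = 35).
Normalized shortfalls: (274−120)/274 = 0.5620 (×14).
Squared: 0.3159 (×14).
Sum = 4.422505; P₂ = 4.422505 / 35 = 0.1264.

0.1264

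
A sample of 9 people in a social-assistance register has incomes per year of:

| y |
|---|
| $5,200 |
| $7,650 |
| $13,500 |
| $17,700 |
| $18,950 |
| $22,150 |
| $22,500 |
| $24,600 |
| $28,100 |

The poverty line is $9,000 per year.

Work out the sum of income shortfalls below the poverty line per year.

$5,150

Incomes under z: $5,200, $7,650 (q = 2 of N = 9).
Individual gaps: 9000−5200 = 3800; 9000−7650 = 1350.
Aggregate gap = $5,150.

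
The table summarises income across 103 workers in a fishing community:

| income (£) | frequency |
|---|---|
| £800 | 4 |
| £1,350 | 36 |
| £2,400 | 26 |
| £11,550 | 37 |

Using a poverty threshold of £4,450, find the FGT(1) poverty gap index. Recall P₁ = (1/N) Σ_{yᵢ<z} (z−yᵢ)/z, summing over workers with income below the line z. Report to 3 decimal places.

Below z: 4×£800, 36×£1,350, 26×£2,400 (q = 66 of N = 103).
Normalized shortfalls: (4450−800)/4450 = 0.8202 (×4); (4450−1350)/4450 = 0.6966 (×36); (4450−2400)/4450 = 0.4607 (×26).
Sum of shortfalls = 40.337079; P₁ averages over all N: 40.337079 / 103 = 0.392.

0.392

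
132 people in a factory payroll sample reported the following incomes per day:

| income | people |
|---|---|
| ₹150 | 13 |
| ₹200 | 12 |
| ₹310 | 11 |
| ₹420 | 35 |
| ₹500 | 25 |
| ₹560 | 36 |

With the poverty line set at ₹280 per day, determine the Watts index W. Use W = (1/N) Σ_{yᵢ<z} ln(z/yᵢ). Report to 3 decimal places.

0.092

Poor units: 13×₹150, 12×₹200 (q = 25 of N = 132).
Log gaps: ln(280/150) = 0.6242 (×13); ln(280/200) = 0.3365 (×12).
W = 12.151673 / 132 = 0.092.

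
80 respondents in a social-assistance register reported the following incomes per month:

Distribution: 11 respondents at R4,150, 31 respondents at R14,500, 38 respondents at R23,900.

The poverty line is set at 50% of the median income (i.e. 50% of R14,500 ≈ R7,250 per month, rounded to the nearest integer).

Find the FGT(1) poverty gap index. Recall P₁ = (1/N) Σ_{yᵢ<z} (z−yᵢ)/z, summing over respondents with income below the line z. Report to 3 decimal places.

0.059

Incomes under z: 11×R4,150 (q = 11 of N = 80).
Normalized shortfalls: (7250−4150)/7250 = 0.4276 (×11).
Σ = 4.703448. Dividing by the full population N = 80 gives P₁ = 0.059.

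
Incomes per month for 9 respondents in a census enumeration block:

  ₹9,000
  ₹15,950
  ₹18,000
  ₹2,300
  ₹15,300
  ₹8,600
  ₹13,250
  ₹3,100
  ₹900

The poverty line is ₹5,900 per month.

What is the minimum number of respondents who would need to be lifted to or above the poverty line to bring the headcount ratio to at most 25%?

Currently q = 3 of N = 9 are below the line (H = 0.333).
A headcount ratio of at most 25% allows at most ⌊0.25 × 9⌋ = 2 poor respondents.
So at least 3 − 2 = 1 must be lifted.

1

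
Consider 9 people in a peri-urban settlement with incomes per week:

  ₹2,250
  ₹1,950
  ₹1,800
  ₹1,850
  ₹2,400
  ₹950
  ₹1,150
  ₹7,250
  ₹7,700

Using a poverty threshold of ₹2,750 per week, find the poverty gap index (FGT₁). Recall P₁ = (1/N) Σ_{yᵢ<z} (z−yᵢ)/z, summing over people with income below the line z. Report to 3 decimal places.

Poor units: ₹950, ₹1,150, ₹1,800, ₹1,850, ₹1,950, ₹2,250, ₹2,400 (q = 7 of N = 9).
Relative gaps: (2750−950)/2750 = 0.6545; (2750−1150)/2750 = 0.5818; (2750−1800)/2750 = 0.3455; (2750−1850)/2750 = 0.3273; (2750−1950)/2750 = 0.2909; (2750−2250)/2750 = 0.1818; (2750−2400)/2750 = 0.1273.
Sum of shortfalls = 2.509091; P₁ averages over all N: 2.509091 / 9 = 0.279.

0.279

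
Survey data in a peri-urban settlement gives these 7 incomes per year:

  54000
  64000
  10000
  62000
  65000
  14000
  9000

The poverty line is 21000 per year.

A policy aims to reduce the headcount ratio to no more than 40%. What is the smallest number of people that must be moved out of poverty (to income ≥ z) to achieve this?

Currently q = 3 of N = 7 are below the line (H = 0.429).
A headcount ratio of at most 40% allows at most ⌊0.40 × 7⌋ = 2 poor people.
So at least 3 − 2 = 1 must be lifted.

1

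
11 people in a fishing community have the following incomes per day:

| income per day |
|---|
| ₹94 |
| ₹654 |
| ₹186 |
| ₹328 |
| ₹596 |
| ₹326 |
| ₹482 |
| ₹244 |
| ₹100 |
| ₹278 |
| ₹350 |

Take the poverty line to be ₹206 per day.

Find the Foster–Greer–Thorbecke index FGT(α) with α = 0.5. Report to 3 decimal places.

0.161

Below the line: ₹94, ₹100, ₹186 (q = 3 of N = 11).
Shortfall ratios: (206−94)/206 = 0.5437; (206−100)/206 = 0.5146; (206−186)/206 = 0.0971.
Raised to α = 0.5: 0.73735; 0.71733; 0.31159.
Sum = 1.766272; FGT(0.5) = 1.766272 / 11 = 0.161.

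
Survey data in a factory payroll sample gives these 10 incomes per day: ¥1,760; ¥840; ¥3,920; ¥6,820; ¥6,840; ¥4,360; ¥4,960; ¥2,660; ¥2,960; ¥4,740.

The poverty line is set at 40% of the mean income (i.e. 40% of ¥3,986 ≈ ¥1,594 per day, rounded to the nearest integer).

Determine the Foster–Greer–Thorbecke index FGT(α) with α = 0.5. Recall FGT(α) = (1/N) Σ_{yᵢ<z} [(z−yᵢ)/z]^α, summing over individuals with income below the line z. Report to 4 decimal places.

Below z: ¥840 (q = 1 of N = 10).
Relative gaps: (1594−840)/1594 = 0.4730.
Raised to α = 0.5: 0.68777.
Sum = 0.687767; FGT(0.5) = 0.687767 / 10 = 0.0688.

0.0688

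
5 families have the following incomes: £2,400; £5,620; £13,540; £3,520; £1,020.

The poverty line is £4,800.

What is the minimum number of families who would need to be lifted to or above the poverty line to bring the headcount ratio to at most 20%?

2

3 of the 5 families are poor, so H = 3/5 = 0.600.
A headcount ratio of at most 20% allows at most ⌊0.20 × 5⌋ = 1 poor families.
So at least 3 − 1 = 2 must be lifted.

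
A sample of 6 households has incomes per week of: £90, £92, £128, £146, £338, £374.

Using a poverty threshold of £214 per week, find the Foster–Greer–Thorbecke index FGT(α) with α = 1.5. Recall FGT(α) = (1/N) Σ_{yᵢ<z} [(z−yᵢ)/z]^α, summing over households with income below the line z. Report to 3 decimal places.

0.218

Incomes under z: £90, £92, £128, £146 (q = 4 of N = 6).
Normalized shortfalls: (214−90)/214 = 0.5794; (214−92)/214 = 0.5701; (214−128)/214 = 0.4019; (214−146)/214 = 0.3178.
Raised to α = 1.5: 0.44107; 0.43045; 0.25476; 0.17912.
Sum = 1.305398; FGT(1.5) = 1.305398 / 6 = 0.218.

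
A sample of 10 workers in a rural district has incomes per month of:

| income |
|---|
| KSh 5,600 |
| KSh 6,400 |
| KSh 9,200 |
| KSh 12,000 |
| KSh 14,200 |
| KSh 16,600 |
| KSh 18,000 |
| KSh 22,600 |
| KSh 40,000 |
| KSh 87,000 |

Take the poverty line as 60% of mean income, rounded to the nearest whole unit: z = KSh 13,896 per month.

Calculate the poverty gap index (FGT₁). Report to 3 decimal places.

0.161

Below the line: KSh 5,600, KSh 6,400, KSh 9,200, KSh 12,000 (q = 4 of N = 10).
Shortfall ratios: (13896−5600)/13896 = 0.5970; (13896−6400)/13896 = 0.5394; (13896−9200)/13896 = 0.3379; (13896−12000)/13896 = 0.1364.
Σ = 1.610823. Dividing by the full population N = 10 gives P₁ = 0.161.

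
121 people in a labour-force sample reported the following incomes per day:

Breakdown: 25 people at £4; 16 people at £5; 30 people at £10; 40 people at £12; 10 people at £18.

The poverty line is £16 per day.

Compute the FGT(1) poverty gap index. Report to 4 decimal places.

0.4215

Below the line: 25×£4, 16×£5, 30×£10, 40×£12 (q = 111 of N = 121).
Gap ratios (z−y)/z: (16−4)/16 = 0.7500 (×25); (16−5)/16 = 0.6875 (×16); (16−10)/16 = 0.3750 (×30); (16−12)/16 = 0.2500 (×40).
Σ = 51.000000. Dividing by the full population N = 121 gives P₁ = 0.4215.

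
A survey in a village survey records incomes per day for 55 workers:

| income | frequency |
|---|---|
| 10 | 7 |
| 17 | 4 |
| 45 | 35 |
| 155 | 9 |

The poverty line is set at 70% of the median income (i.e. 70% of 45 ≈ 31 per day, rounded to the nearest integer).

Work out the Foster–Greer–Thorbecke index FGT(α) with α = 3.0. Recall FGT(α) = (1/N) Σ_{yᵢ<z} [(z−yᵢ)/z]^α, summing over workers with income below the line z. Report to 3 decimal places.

Incomes under z: 7×10, 4×17 (q = 11 of N = 55).
Gap ratios (z−y)/z: (31−10)/31 = 0.6774 (×7); (31−17)/31 = 0.4516 (×4).
Raised to α = 3.0: 0.31087 (×7); 0.09211 (×4).
Sum = 2.544493; FGT(3.0) = 2.544493 / 55 = 0.046.

0.046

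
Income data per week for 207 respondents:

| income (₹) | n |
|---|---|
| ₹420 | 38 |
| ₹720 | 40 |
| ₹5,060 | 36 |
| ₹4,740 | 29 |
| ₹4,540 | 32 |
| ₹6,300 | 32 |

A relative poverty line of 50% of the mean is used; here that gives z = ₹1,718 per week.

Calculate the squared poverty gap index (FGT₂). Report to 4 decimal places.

0.1700

Below z: 38×₹420, 40×₹720 (q = 78 of N = 207).
Normalized shortfalls: (1718−420)/1718 = 0.7555 (×38); (1718−720)/1718 = 0.5809 (×40).
Squared: 0.5708 (×38); 0.3375 (×40).
Sum = 35.189520; P₂ = 35.189520 / 207 = 0.1700.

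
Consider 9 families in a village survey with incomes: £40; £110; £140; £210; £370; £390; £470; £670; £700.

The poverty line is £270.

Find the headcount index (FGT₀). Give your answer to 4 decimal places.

0.4444

4 of the 9 families have income below £270.
H = 4/9 = 0.4444.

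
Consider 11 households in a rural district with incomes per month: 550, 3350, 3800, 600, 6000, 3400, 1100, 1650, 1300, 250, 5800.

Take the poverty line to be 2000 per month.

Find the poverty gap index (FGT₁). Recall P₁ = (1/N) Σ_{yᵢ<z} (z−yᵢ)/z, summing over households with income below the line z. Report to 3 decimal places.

0.298

Below z: 250, 550, 600, 1100, 1300, 1650 (q = 6 of N = 11).
Normalized shortfalls: (2000−250)/2000 = 0.8750; (2000−550)/2000 = 0.7250; (2000−600)/2000 = 0.7000; (2000−1100)/2000 = 0.4500; (2000−1300)/2000 = 0.3500; (2000−1650)/2000 = 0.1750.
Σ = 3.275000. Dividing by the full population N = 11 gives P₁ = 0.298.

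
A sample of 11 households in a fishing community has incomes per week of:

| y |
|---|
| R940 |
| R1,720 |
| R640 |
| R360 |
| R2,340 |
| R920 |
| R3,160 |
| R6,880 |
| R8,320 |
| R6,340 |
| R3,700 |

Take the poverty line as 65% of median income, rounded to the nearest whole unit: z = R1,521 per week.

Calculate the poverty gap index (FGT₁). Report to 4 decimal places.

0.1927

Below the line: R360, R640, R920, R940 (q = 4 of N = 11).
Normalized shortfalls: (1521−360)/1521 = 0.7633; (1521−640)/1521 = 0.5792; (1521−920)/1521 = 0.3951; (1521−940)/1521 = 0.3820.
Sum of shortfalls = 2.119658; P₁ averages over all N: 2.119658 / 11 = 0.1927.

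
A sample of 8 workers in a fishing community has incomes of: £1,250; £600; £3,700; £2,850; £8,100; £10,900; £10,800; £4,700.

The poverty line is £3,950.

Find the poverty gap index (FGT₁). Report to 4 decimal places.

Below the line: £600, £1,250, £2,850, £3,700 (q = 4 of N = 8).
Gap ratios (z−y)/z: (3950−600)/3950 = 0.8481; (3950−1250)/3950 = 0.6835; (3950−2850)/3950 = 0.2785; (3950−3700)/3950 = 0.0633.
Σ = 1.873418. Dividing by the full population N = 8 gives P₁ = 0.2342.

0.2342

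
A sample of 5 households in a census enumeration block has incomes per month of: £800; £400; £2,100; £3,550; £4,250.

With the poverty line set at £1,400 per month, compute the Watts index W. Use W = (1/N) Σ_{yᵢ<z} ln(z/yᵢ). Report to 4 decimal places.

0.3625

Incomes under z: £400, £800 (q = 2 of N = 5).
ln(z/y) terms: ln(1400/400) = 1.2528; ln(1400/800) = 0.5596.
W = 1.812379 / 5 = 0.3625.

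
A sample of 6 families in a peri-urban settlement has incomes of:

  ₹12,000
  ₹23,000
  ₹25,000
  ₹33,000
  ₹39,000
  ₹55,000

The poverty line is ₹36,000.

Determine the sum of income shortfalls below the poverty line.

Below z: ₹12,000, ₹23,000, ₹25,000, ₹33,000 (q = 4 of N = 6).
Individual gaps: 36000−12000 = 24000; 36000−23000 = 13000; 36000−25000 = 11000; 36000−33000 = 3000.
Aggregate gap = ₹51,000.

₹51,000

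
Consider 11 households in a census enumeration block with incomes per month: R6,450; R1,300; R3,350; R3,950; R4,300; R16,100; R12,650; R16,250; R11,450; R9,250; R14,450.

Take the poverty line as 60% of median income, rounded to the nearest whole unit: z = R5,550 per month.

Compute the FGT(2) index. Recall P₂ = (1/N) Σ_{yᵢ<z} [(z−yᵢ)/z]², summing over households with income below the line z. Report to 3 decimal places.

Below the line: R1,300, R3,350, R3,950, R4,300 (q = 4 of N = 11).
Normalized shortfalls: (5550−1300)/5550 = 0.7658; (5550−3350)/5550 = 0.3964; (5550−3950)/5550 = 0.2883; (5550−4300)/5550 = 0.2252.
Squared: 0.5864; 0.1571; 0.0831; 0.0507.
Sum = 0.877364; P₂ = 0.877364 / 11 = 0.080.

0.080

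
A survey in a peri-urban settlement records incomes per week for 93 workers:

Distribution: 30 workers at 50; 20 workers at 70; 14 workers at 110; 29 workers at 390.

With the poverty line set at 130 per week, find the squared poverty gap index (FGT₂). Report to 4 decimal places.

0.1715

Incomes under z: 30×50, 20×70, 14×110 (q = 64 of N = 93).
Relative gaps: (130−50)/130 = 0.6154 (×30); (130−70)/130 = 0.4615 (×20); (130−110)/130 = 0.1538 (×14).
Squared: 0.3787 (×30); 0.2130 (×20); 0.0237 (×14).
Sum = 15.952663; P₂ = 15.952663 / 93 = 0.1715.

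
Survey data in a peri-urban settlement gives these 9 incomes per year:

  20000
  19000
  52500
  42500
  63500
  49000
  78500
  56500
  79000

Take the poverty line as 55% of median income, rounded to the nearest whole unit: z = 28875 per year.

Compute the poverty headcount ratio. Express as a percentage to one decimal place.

2 of the 9 respondents have income below 28875.
H = 2/9 = 22.2%.

22.2%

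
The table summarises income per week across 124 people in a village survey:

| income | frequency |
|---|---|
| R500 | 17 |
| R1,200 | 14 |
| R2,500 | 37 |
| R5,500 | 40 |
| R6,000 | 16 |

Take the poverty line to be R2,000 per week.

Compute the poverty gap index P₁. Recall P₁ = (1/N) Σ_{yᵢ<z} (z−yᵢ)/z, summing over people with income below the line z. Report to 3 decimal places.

Below z: 17×R500, 14×R1,200 (q = 31 of N = 124).
Shortfall ratios: (2000−500)/2000 = 0.7500 (×17); (2000−1200)/2000 = 0.4000 (×14).
Σ = 18.350000. Dividing by the full population N = 124 gives P₁ = 0.148.

0.148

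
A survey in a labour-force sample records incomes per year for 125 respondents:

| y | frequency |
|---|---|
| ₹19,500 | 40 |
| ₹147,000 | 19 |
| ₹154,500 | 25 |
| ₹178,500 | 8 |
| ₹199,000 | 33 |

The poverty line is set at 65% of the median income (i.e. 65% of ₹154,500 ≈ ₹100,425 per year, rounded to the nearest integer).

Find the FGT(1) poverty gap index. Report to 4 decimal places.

Poor units: 40×₹19,500 (q = 40 of N = 125).
Relative gaps: (100425−19500)/100425 = 0.8058 (×40).
Sum of shortfalls = 32.233010; P₁ averages over all N: 32.233010 / 125 = 0.2579.

0.2579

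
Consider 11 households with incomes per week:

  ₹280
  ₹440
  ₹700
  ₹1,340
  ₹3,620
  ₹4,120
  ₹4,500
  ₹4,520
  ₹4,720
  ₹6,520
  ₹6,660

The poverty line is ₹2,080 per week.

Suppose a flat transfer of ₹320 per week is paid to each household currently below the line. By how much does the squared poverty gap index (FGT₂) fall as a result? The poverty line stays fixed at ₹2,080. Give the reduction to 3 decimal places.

0.066

Before: below the line — ₹280, ₹440, ₹700, ₹1,340; squared poverty gap index (FGT₂) = 0.17612.
After the ₹320 transfer: below the line — ₹600, ₹760, ₹1,020, ₹1,660; squared poverty gap index (FGT₂) = 0.10995.
Reduction = 0.17612 − 0.10995 = 0.066.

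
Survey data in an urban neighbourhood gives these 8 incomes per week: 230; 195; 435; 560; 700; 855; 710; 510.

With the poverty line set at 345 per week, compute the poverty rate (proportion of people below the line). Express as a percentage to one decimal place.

25.0%

2 of the 8 people have income below 345.
H = 2/8 = 25.0%.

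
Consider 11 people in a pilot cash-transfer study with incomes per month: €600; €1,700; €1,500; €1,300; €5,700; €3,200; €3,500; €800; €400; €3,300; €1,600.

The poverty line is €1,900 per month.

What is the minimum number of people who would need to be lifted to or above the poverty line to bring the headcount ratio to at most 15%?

6

Currently q = 7 of N = 11 are below the line (H = 0.636).
A headcount ratio of at most 15% allows at most ⌊0.15 × 11⌋ = 1 poor people.
So at least 7 − 1 = 6 must be lifted.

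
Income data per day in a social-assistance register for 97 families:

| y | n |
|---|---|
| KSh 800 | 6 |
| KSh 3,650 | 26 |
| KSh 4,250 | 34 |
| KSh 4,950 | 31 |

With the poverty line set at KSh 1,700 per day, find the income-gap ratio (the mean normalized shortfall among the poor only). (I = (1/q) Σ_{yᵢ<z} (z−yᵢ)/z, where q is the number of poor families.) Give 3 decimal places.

0.529

Below the line: 6×KSh 800 (q = 6 of N = 97).
Shortfall ratios (z−y)/z: 0.5294 (×6); sum = 3.176471.
I averages over the q = 6 poor units only: 3.176471 / 6 = 0.529.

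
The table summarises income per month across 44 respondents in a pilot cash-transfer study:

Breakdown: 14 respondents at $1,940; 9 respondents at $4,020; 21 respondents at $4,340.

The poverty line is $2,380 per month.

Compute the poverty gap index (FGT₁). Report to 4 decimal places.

0.0588

Poor units: 14×$1,940 (q = 14 of N = 44).
Relative gaps: (2380−1940)/2380 = 0.1849 (×14).
Sum of shortfalls = 2.588235; P₁ averages over all N: 2.588235 / 44 = 0.0588.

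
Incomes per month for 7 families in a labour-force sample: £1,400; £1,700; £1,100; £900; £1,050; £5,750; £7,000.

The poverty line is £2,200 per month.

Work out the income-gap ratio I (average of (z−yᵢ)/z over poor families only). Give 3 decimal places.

Poor units: £900, £1,050, £1,100, £1,400, £1,700 (q = 5 of N = 7).
Shortfall ratios (z−y)/z: 0.5909, 0.5227, 0.5000, 0.3636, 0.2273; sum = 2.204545.
The income-gap ratio divides by q (the poor only): 2.204545 / 5 = 0.441.

0.441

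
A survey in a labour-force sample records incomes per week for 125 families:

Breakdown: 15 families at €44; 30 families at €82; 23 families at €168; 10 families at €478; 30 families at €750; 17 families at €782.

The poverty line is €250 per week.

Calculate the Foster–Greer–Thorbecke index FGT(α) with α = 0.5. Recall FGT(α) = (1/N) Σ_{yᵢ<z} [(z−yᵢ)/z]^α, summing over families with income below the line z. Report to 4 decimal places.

0.4110

Below z: 15×€44, 30×€82, 23×€168 (q = 68 of N = 125).
Shortfall ratios: (250−44)/250 = 0.8240 (×15); (250−82)/250 = 0.6720 (×30); (250−168)/250 = 0.3280 (×23).
Raised to α = 0.5: 0.90774 (×15); 0.81976 (×30); 0.57271 (×23).
Sum = 51.381244; FGT(0.5) = 51.381244 / 125 = 0.4110.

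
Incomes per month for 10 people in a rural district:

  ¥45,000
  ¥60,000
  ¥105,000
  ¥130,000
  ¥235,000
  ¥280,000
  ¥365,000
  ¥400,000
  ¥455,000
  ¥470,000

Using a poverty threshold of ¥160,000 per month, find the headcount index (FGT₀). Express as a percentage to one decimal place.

4 of the 10 people have income below ¥160,000.
H = 4/10 = 40.0%.

40.0%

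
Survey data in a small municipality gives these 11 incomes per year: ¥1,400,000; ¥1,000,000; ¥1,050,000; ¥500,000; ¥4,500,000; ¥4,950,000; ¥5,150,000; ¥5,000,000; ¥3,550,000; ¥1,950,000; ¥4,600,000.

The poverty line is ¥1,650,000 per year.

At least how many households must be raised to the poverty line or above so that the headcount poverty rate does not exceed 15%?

Currently q = 4 of N = 11 are below the line (H = 0.364).
A headcount ratio of at most 15% allows at most ⌊0.15 × 11⌋ = 1 poor households.
So at least 4 − 1 = 3 must be lifted.

3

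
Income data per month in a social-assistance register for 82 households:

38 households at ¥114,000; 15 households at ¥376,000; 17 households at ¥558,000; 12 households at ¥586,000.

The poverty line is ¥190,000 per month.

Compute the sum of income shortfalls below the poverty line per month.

Incomes under z: 38×¥114,000 (q = 38 of N = 82).
Individual gaps: 38×(190000−114000) = 2888000.
Aggregate gap = ¥2,888,000.

¥2,888,000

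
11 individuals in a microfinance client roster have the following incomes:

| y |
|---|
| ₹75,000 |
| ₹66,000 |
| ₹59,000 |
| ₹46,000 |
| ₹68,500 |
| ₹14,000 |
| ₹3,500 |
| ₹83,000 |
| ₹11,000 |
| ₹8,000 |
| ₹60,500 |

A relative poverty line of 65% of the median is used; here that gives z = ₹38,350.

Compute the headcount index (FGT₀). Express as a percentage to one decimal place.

4 of the 11 individuals have income below ₹38,350.
H = 4/11 = 36.4%.

36.4%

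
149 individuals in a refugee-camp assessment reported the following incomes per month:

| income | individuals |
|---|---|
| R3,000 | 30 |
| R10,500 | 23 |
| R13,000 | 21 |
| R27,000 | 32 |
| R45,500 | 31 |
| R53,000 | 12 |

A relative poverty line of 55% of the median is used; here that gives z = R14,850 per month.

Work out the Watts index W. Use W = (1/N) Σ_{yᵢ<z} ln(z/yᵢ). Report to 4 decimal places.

0.3943

Below z: 30×R3,000, 23×R10,500, 21×R13,000 (q = 74 of N = 149).
Log shortfalls: ln(14850/3000) = 1.5994 (×30); ln(14850/10500) = 0.3466 (×23); ln(14850/13000) = 0.1331 (×21).
W = 58.748054 / 149 = 0.3943.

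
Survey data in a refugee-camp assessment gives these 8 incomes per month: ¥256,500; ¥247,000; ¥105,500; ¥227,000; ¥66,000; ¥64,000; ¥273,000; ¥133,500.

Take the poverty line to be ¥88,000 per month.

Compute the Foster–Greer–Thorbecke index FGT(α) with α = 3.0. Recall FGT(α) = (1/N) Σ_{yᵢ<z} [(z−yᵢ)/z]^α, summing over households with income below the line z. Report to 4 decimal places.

Below the line: ¥64,000, ¥66,000 (q = 2 of N = 8).
Normalized shortfalls: (88000−64000)/88000 = 0.2727; (88000−66000)/88000 = 0.2500.
Raised to α = 3.0: 0.02029; 0.01562.
Sum = 0.035910; FGT(3.0) = 0.035910 / 8 = 0.0045.

0.0045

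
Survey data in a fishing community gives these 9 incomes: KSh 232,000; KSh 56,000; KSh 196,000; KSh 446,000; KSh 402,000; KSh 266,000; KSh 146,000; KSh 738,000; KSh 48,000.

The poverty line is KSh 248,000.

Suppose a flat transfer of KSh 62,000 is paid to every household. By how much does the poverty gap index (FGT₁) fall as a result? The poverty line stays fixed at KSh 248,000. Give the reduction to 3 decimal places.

0.114

Before: below the line — KSh 48,000, KSh 56,000, KSh 146,000, KSh 196,000, KSh 232,000; poverty gap index (FGT₁) = 0.25179.
After the KSh 62,000 transfer: below the line — KSh 110,000, KSh 118,000, KSh 208,000; poverty gap index (FGT₁) = 0.13799.
Reduction = 0.25179 − 0.13799 = 0.114.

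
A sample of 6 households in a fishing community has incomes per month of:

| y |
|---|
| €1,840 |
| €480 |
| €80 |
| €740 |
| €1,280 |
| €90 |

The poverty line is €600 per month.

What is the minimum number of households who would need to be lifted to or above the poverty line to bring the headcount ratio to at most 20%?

Currently q = 3 of N = 6 are below the line (H = 0.500).
A headcount ratio of at most 20% allows at most ⌊0.20 × 6⌋ = 1 poor households.
So at least 3 − 1 = 2 must be lifted.

2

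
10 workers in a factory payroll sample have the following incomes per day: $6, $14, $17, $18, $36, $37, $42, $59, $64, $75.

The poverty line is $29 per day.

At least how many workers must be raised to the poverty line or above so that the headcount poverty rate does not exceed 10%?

4 of the 10 workers are poor, so H = 4/10 = 0.400.
A headcount ratio of at most 10% allows at most ⌊0.10 × 10⌋ = 1 poor workers.
So at least 4 − 1 = 3 must be lifted.

3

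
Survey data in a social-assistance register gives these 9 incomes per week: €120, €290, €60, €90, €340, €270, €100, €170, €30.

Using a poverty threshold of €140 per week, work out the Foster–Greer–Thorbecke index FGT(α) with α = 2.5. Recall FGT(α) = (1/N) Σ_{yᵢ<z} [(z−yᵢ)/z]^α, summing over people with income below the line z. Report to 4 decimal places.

0.1024

Incomes under z: €30, €60, €90, €100, €120 (q = 5 of N = 9).
Gap ratios (z−y)/z: (140−30)/140 = 0.7857; (140−60)/140 = 0.5714; (140−90)/140 = 0.3571; (140−100)/140 = 0.2857; (140−120)/140 = 0.1429.
Raised to α = 2.5: 0.54722; 0.24683; 0.07623; 0.04363; 0.00771.
Sum = 0.921628; FGT(2.5) = 0.921628 / 9 = 0.1024.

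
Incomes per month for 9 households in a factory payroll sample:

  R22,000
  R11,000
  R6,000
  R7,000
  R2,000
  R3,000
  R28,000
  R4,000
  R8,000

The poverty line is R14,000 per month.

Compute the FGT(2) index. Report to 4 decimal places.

0.2965

Below the line: R2,000, R3,000, R4,000, R6,000, R7,000, R8,000, R11,000 (q = 7 of N = 9).
Normalized shortfalls: (14000−2000)/14000 = 0.8571; (14000−3000)/14000 = 0.7857; (14000−4000)/14000 = 0.7143; (14000−6000)/14000 = 0.5714; (14000−7000)/14000 = 0.5000; (14000−8000)/14000 = 0.4286; (14000−11000)/14000 = 0.2143.
Squared: 0.7347; 0.6173; 0.5102; 0.3265; 0.2500; 0.1837; 0.0459.
Sum = 2.668367; P₂ = 2.668367 / 9 = 0.2965.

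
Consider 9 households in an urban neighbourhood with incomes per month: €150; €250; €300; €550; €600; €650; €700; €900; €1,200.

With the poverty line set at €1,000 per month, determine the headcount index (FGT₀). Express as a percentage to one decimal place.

8 of the 9 households have income below €1,000.
H = 8/9 = 88.9%.

88.9%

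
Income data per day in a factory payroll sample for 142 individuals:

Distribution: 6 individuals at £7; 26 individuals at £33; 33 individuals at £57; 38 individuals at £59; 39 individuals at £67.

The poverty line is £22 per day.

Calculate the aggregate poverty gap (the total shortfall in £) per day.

£90

Poor units: 6×£7 (q = 6 of N = 142).
Individual gaps: 6×(22−7) = 90.
Aggregate gap = £90.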